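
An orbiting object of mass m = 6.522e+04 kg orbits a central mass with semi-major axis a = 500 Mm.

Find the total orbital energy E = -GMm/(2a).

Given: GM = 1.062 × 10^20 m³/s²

Convert to SI: a = 500 Mm = 5e+08 m.
E = −GMm / (2a).
E = −1.062e+20 · 6.522e+04 / (2 · 5e+08) J ≈ -6.926e+15 J = -6.926 PJ.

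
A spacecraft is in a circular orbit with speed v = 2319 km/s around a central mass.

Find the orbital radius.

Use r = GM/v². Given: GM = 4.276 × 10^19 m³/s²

Convert to SI: v = 2319 km/s = 2.319e+06 m/s.
For a circular orbit, v² = GM / r, so r = GM / v².
r = 4.276e+19 / (2.319e+06)² m ≈ 7.951e+06 m = 7.951 Mm.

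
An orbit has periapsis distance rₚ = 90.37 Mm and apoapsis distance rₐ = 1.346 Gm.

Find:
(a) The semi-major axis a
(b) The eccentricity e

Convert to SI: rₚ = 90.37 Mm = 9.037e+07 m; rₐ = 1.346 Gm = 1.346e+09 m.
(a) a = (rₚ + rₐ) / 2 = (9.037e+07 + 1.346e+09) / 2 ≈ 7.182e+08 m = 718.2 Mm.
(b) e = (rₐ − rₚ) / (rₐ + rₚ) = (1.346e+09 − 9.037e+07) / (1.346e+09 + 9.037e+07) ≈ 0.8742.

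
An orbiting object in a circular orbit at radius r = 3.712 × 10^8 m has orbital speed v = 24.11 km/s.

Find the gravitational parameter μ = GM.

Convert to SI: v = 24.11 km/s = 24110 m/s.
For a circular orbit v² = GM/r, so GM = v² · r.
GM = (24110)² · 3.712e+08 m³/s² ≈ 2.158e+17 m³/s² = 2.158 × 10^17 m³/s².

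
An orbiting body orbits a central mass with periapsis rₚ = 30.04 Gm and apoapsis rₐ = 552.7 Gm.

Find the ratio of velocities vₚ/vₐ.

Convert to SI: rₚ = 30.04 Gm = 3.004e+10 m; rₐ = 552.7 Gm = 5.527e+11 m.
Conservation of angular momentum gives rₚvₚ = rₐvₐ, so vₚ/vₐ = rₐ/rₚ.
vₚ/vₐ = 5.527e+11 / 3.004e+10 ≈ 18.4.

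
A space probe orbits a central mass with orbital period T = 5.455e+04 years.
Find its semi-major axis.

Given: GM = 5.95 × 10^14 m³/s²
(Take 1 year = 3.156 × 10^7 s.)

Convert to SI: T = 5.455e+04 years = 1.7216e+12 s.
Invert Kepler's third law: a = (GM · T² / (4π²))^(1/3).
Substituting T = 1.7216e+12 s and GM = 5.95e+14 m³/s²:
a = (5.95e+14 · (1.7216e+12)² / (4π²))^(1/3) m
a ≈ 3.548e+12 m = 3.548 Tm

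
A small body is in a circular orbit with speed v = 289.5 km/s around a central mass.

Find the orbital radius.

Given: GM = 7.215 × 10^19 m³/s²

Convert to SI: v = 289.5 km/s = 289500 m/s.
For a circular orbit, v² = GM / r, so r = GM / v².
r = 7.215e+19 / (289500)² m ≈ 8.609e+08 m = 860.9 Mm.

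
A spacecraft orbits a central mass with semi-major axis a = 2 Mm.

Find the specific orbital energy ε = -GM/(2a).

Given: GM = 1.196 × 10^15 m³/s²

Convert to SI: a = 2 Mm = 2e+06 m.
ε = −GM / (2a).
ε = −1.196e+15 / (2 · 2e+06) J/kg ≈ -2.99e+08 J/kg = -299 MJ/kg.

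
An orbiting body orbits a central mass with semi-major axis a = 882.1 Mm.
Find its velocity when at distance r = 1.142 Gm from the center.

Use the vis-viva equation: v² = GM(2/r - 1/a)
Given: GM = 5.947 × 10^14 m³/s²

Convert to SI: a = 882.1 Mm = 8.821e+08 m; r = 1.142 Gm = 1.142e+09 m.
Vis-viva: v = √(GM · (2/r − 1/a)).
2/r − 1/a = 2/1.142e+09 − 1/8.821e+08 = 6.17655e-10 m⁻¹.
v = √(5.947e+14 · 6.17655e-10) m/s ≈ 606.1 m/s = 606.1 m/s.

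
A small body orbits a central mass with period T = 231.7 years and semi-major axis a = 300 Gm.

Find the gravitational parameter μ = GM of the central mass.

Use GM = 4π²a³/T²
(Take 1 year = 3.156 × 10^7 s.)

Convert to SI: T = 231.7 years = 7.31245e+09 s; a = 300 Gm = 3e+11 m.
GM = 4π² · a³ / T².
GM = 4π² · (3e+11)³ / (7.31245e+09)² m³/s² ≈ 1.993e+16 m³/s² = 1.993 × 10^16 m³/s².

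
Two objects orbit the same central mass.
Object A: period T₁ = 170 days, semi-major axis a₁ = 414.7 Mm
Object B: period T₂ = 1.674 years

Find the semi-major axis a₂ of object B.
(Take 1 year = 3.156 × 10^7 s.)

Convert to SI: T₁ = 170 days = 1.4688e+07 s; a₁ = 414.7 Mm = 4.147e+08 m; T₂ = 1.674 years = 5.28314e+07 s.
Kepler's third law: (T₁/T₂)² = (a₁/a₂)³ ⇒ a₂ = a₁ · (T₂/T₁)^(2/3).
T₂/T₁ = 5.28314e+07 / 1.4688e+07 = 3.59691.
a₂ = 4.147e+08 · (3.59691)^(2/3) m ≈ 9.735e+08 m = 973.5 Mm.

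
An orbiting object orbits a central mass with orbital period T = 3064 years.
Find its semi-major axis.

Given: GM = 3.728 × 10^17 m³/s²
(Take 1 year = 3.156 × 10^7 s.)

Convert to SI: T = 3064 years = 9.66998e+10 s.
Invert Kepler's third law: a = (GM · T² / (4π²))^(1/3).
Substituting T = 9.66998e+10 s and GM = 3.728e+17 m³/s²:
a = (3.728e+17 · (9.66998e+10)² / (4π²))^(1/3) m
a ≈ 4.453e+12 m = 4.453 × 10^12 m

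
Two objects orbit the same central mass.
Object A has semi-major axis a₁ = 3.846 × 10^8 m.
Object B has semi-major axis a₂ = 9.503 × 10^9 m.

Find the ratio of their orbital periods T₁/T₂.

From Kepler's third law, (T₁/T₂)² = (a₁/a₂)³, so T₁/T₂ = (a₁/a₂)^(3/2).
a₁/a₂ = 3.846e+08 / 9.503e+09 = 0.0404714.
T₁/T₂ = (0.0404714)^(3/2) ≈ 0.008142.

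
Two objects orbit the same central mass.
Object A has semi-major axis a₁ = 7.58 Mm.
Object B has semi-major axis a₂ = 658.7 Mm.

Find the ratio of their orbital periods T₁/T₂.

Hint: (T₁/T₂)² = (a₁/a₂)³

Convert to SI: a₁ = 7.58 Mm = 7.58e+06 m; a₂ = 658.7 Mm = 6.587e+08 m.
From Kepler's third law, (T₁/T₂)² = (a₁/a₂)³, so T₁/T₂ = (a₁/a₂)^(3/2).
a₁/a₂ = 7.58e+06 / 6.587e+08 = 0.0115075.
T₁/T₂ = (0.0115075)^(3/2) ≈ 0.001234.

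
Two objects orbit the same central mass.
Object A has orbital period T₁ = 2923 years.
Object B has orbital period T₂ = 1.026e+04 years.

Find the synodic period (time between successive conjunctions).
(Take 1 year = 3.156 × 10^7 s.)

Convert to SI: T₁ = 2923 years = 9.22499e+10 s; T₂ = 1.026e+04 years = 3.23806e+11 s.
T_syn = |T₁ · T₂ / (T₁ − T₂)|.
T_syn = |9.22499e+10 · 3.23806e+11 / (9.22499e+10 − 3.23806e+11)| s ≈ 1.29e+11 s = 4087 years.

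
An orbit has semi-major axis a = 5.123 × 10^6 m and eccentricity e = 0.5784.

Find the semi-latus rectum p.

p = a (1 − e²).
p = 5.123e+06 · (1 − (0.5784)²) = 5.123e+06 · 0.665453 ≈ 3.409e+06 m = 3.409 × 10^6 m.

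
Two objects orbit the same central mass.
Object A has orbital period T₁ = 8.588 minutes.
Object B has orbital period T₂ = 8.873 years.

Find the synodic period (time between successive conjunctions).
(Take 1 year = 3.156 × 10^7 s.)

Convert to SI: T₁ = 8.588 minutes = 515.28 s; T₂ = 8.873 years = 2.80032e+08 s.
T_syn = |T₁ · T₂ / (T₁ − T₂)|.
T_syn = |515.28 · 2.80032e+08 / (515.28 − 2.80032e+08)| s ≈ 515.3 s = 8.588 minutes.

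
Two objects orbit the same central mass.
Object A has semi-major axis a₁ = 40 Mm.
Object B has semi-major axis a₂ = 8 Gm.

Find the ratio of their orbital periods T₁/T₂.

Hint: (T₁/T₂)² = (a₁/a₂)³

Convert to SI: a₁ = 40 Mm = 4e+07 m; a₂ = 8 Gm = 8e+09 m.
From Kepler's third law, (T₁/T₂)² = (a₁/a₂)³, so T₁/T₂ = (a₁/a₂)^(3/2).
a₁/a₂ = 4e+07 / 8e+09 = 0.005.
T₁/T₂ = (0.005)^(3/2) ≈ 0.0003536.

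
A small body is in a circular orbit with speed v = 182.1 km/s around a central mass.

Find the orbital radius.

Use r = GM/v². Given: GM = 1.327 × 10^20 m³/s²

Convert to SI: v = 182.1 km/s = 182100 m/s.
For a circular orbit, v² = GM / r, so r = GM / v².
r = 1.327e+20 / (182100)² m ≈ 4.002e+09 m = 4.002 Gm.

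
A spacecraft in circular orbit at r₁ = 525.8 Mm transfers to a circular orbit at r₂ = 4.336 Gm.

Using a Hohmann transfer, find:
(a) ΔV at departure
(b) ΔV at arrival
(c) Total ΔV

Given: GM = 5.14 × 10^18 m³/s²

Convert to SI: r₁ = 525.8 Mm = 5.258e+08 m; r₂ = 4.336 Gm = 4.336e+09 m.
Transfer semi-major axis: a_t = (r₁ + r₂)/2 = (5.258e+08 + 4.336e+09)/2 = 2.4309e+09 m.
Circular speeds: v₁ = √(GM/r₁) = 98871.5 m/s, v₂ = √(GM/r₂) = 34430 m/s.
Transfer speeds (vis-viva v² = GM(2/r − 1/a_t)): v₁ᵗ = 132048 m/s, v₂ᵗ = 16012.7 m/s.
(a) ΔV₁ = |v₁ᵗ − v₁| ≈ 3.318e+04 m/s = 33.18 km/s.
(b) ΔV₂ = |v₂ − v₂ᵗ| ≈ 1.842e+04 m/s = 18.42 km/s.
(c) ΔV_total = ΔV₁ + ΔV₂ ≈ 5.159e+04 m/s = 51.59 km/s.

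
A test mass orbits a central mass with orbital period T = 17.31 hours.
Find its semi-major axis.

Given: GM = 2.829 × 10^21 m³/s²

Convert to SI: T = 17.31 hours = 62316 s.
Invert Kepler's third law: a = (GM · T² / (4π²))^(1/3).
Substituting T = 62316 s and GM = 2.829e+21 m³/s²:
a = (2.829e+21 · (62316)² / (4π²))^(1/3) m
a ≈ 6.529e+09 m = 6.529 × 10^9 m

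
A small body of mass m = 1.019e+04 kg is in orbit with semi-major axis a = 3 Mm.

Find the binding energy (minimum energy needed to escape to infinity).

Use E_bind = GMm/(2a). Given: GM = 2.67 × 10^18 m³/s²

Convert to SI: a = 3 Mm = 3e+06 m.
Total orbital energy is E = −GMm/(2a); binding energy is E_bind = −E = GMm/(2a).
E_bind = 2.67e+18 · 1.019e+04 / (2 · 3e+06) J ≈ 4.535e+15 J = 4.535 PJ.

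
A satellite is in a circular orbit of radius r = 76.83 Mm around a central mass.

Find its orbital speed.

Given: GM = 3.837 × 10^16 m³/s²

Convert to SI: r = 76.83 Mm = 7.683e+07 m.
For a circular orbit, gravity supplies the centripetal force, so v = √(GM / r).
v = √(3.837e+16 / 7.683e+07) m/s ≈ 2.235e+04 m/s = 22.35 km/s.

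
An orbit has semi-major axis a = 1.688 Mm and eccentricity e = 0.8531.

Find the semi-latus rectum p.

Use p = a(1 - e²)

Convert to SI: a = 1.688 Mm = 1.688e+06 m.
p = a (1 − e²).
p = 1.688e+06 · (1 − (0.8531)²) = 1.688e+06 · 0.27222 ≈ 4.595e+05 m = 459.5 km.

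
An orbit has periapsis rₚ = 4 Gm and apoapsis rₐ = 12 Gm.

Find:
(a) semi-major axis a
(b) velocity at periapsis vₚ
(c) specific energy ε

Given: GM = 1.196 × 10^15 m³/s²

Convert to SI: rₚ = 4 Gm = 4e+09 m; rₐ = 12 Gm = 1.2e+10 m.
(a) a = (rₚ + rₐ)/2 = (4e+09 + 1.2e+10)/2 ≈ 8e+09 m
(b) With a = (rₚ + rₐ)/2 = 8e+09 m, vₚ = √(GM (2/rₚ − 1/a)) = √(1.196e+15 · (2/4e+09 − 1/8e+09)) m/s ≈ 669.7 m/s
(c) With a = (rₚ + rₐ)/2 = 8e+09 m, ε = −GM/(2a) = −1.196e+15/(2 · 8e+09) J/kg ≈ -7.475e+04 J/kg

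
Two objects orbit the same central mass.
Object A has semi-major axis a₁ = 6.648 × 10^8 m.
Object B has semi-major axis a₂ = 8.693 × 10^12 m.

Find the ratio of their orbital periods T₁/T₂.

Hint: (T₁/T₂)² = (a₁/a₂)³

From Kepler's third law, (T₁/T₂)² = (a₁/a₂)³, so T₁/T₂ = (a₁/a₂)^(3/2).
a₁/a₂ = 6.648e+08 / 8.693e+12 = 7.64753e-05.
T₁/T₂ = (7.64753e-05)^(3/2) ≈ 6.688e-07.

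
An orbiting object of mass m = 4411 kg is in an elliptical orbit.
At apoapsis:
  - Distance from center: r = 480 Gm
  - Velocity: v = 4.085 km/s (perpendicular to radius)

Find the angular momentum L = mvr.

Convert to SI: r = 480 Gm = 4.8e+11 m; v = 4.085 km/s = 4085 m/s.
Since v is perpendicular to r, L = m · v · r.
L = 4411 · 4085 · 4.8e+11 kg·m²/s ≈ 8.649e+18 kg·m²/s.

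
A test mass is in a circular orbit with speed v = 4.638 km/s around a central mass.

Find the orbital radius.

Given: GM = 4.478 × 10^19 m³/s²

Convert to SI: v = 4.638 km/s = 4638 m/s.
For a circular orbit, v² = GM / r, so r = GM / v².
r = 4.478e+19 / (4638)² m ≈ 2.082e+12 m = 2.082 Tm.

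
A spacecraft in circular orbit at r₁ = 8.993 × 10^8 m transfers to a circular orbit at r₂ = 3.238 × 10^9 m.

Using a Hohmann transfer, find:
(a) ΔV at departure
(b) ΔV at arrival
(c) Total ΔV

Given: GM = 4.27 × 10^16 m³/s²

Transfer semi-major axis: a_t = (r₁ + r₂)/2 = (8.993e+08 + 3.238e+09)/2 = 2.06865e+09 m.
Circular speeds: v₁ = √(GM/r₁) = 6890.67 m/s, v₂ = √(GM/r₂) = 3631.41 m/s.
Transfer speeds (vis-viva v² = GM(2/r − 1/a_t)): v₁ᵗ = 8620.98 m/s, v₂ᵗ = 2394.33 m/s.
(a) ΔV₁ = |v₁ᵗ − v₁| ≈ 1730 m/s = 1.73 km/s.
(b) ΔV₂ = |v₂ − v₂ᵗ| ≈ 1237 m/s = 1.237 km/s.
(c) ΔV_total = ΔV₁ + ΔV₂ ≈ 2967 m/s = 2.967 km/s.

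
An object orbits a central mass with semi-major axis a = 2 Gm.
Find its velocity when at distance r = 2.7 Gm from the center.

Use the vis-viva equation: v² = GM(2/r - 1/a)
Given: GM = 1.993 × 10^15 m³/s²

Convert to SI: a = 2 Gm = 2e+09 m; r = 2.7 Gm = 2.7e+09 m.
Vis-viva: v = √(GM · (2/r − 1/a)).
2/r − 1/a = 2/2.7e+09 − 1/2e+09 = 2.40741e-10 m⁻¹.
v = √(1.993e+15 · 2.40741e-10) m/s ≈ 692.7 m/s = 692.7 m/s.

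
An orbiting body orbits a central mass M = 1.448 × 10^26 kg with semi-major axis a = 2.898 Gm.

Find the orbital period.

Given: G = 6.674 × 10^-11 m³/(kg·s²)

Convert to SI: a = 2.898 Gm = 2.898e+09 m.
GM = G · M = 6.674e-11 · 1.448e+26 = 9.66395e+15 m³/s².
Kepler's third law: T = 2π √(a³ / GM).
Substituting a = 2.898e+09 m and GM = 9.66395e+15 m³/s²:
T = 2π √((2.898e+09)³ / 9.66395e+15) s
T ≈ 9.971e+06 s = 115.4 days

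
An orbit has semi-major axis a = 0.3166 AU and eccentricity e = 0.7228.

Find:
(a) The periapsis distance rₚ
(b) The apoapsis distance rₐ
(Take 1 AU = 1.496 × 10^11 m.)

Convert to SI: a = 0.3166 AU = 4.73634e+10 m.
(a) rₚ = a(1 − e) = 4.73634e+10 · (1 − 0.7228) = 4.73634e+10 · 0.2772 ≈ 1.313e+10 m = 0.08776 AU.
(b) rₐ = a(1 + e) = 4.73634e+10 · (1 + 0.7228) = 4.73634e+10 · 1.7228 ≈ 8.16e+10 m = 0.5454 AU.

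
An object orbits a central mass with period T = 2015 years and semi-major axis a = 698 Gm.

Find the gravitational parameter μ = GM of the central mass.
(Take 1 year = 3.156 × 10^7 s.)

Convert to SI: T = 2015 years = 6.35934e+10 s; a = 698 Gm = 6.98e+11 m.
GM = 4π² · a³ / T².
GM = 4π² · (6.98e+11)³ / (6.35934e+10)² m³/s² ≈ 3.32e+15 m³/s² = 3.32 × 10^15 m³/s².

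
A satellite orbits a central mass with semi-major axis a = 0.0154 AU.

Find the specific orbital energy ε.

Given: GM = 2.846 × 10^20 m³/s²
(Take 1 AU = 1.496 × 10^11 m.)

Convert to SI: a = 0.0154 AU = 2.30384e+09 m.
ε = −GM / (2a).
ε = −2.846e+20 / (2 · 2.30384e+09) J/kg ≈ -6.177e+10 J/kg = -61.77 GJ/kg.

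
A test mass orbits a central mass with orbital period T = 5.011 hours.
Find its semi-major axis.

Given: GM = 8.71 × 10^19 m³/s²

Convert to SI: T = 5.011 hours = 18039.6 s.
Invert Kepler's third law: a = (GM · T² / (4π²))^(1/3).
Substituting T = 18039.6 s and GM = 8.71e+19 m³/s²:
a = (8.71e+19 · (18039.6)² / (4π²))^(1/3) m
a ≈ 8.954e+08 m = 8.954 × 10^8 m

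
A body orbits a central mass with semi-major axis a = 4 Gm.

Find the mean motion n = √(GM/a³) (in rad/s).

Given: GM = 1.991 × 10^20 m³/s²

Convert to SI: a = 4 Gm = 4e+09 m.
n = √(GM / a³).
n = √(1.991e+20 / (4e+09)³) rad/s ≈ 5.578e-05 rad/s.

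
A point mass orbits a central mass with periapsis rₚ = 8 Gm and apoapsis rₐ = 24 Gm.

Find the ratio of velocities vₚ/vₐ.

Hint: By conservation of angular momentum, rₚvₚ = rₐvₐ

Convert to SI: rₚ = 8 Gm = 8e+09 m; rₐ = 24 Gm = 2.4e+10 m.
Conservation of angular momentum gives rₚvₚ = rₐvₐ, so vₚ/vₐ = rₐ/rₚ.
vₚ/vₐ = 2.4e+10 / 8e+09 ≈ 3.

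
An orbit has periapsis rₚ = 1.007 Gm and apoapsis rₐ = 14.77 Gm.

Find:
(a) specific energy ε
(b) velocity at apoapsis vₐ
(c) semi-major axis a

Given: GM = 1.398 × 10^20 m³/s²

Convert to SI: rₚ = 1.007 Gm = 1.007e+09 m; rₐ = 14.77 Gm = 1.477e+10 m.
(a) With a = (rₚ + rₐ)/2 = 7.8885e+09 m, ε = −GM/(2a) = −1.398e+20/(2 · 7.8885e+09) J/kg ≈ -8.861e+09 J/kg
(b) With a = (rₚ + rₐ)/2 = 7.8885e+09 m, vₐ = √(GM (2/rₐ − 1/a)) = √(1.398e+20 · (2/1.477e+10 − 1/7.8885e+09)) m/s ≈ 3.476e+04 m/s
(c) a = (rₚ + rₐ)/2 = (1.007e+09 + 1.477e+10)/2 ≈ 7.888e+09 m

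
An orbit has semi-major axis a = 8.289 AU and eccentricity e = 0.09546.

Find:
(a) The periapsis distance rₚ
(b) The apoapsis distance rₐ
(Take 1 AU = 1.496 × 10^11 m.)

Convert to SI: a = 8.289 AU = 1.24003e+12 m.
(a) rₚ = a(1 − e) = 1.24003e+12 · (1 − 0.09546) = 1.24003e+12 · 0.90454 ≈ 1.122e+12 m = 7.498 AU.
(b) rₐ = a(1 + e) = 1.24003e+12 · (1 + 0.09546) = 1.24003e+12 · 1.09546 ≈ 1.358e+12 m = 9.08 AU.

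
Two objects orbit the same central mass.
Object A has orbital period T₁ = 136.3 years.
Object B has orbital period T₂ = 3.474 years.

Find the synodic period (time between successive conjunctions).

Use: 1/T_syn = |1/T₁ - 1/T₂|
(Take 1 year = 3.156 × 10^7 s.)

Convert to SI: T₁ = 136.3 years = 4.30163e+09 s; T₂ = 3.474 years = 1.09639e+08 s.
T_syn = |T₁ · T₂ / (T₁ − T₂)|.
T_syn = |4.30163e+09 · 1.09639e+08 / (4.30163e+09 − 1.09639e+08)| s ≈ 1.125e+08 s = 3.565 years.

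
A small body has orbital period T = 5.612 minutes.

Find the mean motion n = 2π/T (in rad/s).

Convert to SI: T = 5.612 minutes = 336.72 s.
n = 2π / T.
n = 2π / 336.72 s ≈ 0.01866 rad/s.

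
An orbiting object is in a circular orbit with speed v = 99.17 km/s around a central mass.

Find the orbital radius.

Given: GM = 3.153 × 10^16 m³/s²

Convert to SI: v = 99.17 km/s = 99170 m/s.
For a circular orbit, v² = GM / r, so r = GM / v².
r = 3.153e+16 / (99170)² m ≈ 3.206e+06 m = 3.206 Mm.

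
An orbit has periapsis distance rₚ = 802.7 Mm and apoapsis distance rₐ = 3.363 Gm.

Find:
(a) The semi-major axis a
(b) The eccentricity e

Convert to SI: rₚ = 802.7 Mm = 8.027e+08 m; rₐ = 3.363 Gm = 3.363e+09 m.
(a) a = (rₚ + rₐ) / 2 = (8.027e+08 + 3.363e+09) / 2 ≈ 2.083e+09 m = 2.083 Gm.
(b) e = (rₐ − rₚ) / (rₐ + rₚ) = (3.363e+09 − 8.027e+08) / (3.363e+09 + 8.027e+08) ≈ 0.6146.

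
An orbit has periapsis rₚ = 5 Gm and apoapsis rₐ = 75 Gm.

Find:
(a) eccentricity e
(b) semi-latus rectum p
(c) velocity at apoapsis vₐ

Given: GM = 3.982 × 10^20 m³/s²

Convert to SI: rₚ = 5 Gm = 5e+09 m; rₐ = 75 Gm = 7.5e+10 m.
(a) e = (rₐ − rₚ)/(rₐ + rₚ) = (7.5e+10 − 5e+09)/(7.5e+10 + 5e+09) ≈ 0.875
(b) From a = (rₚ + rₐ)/2 = 4e+10 m and e = (rₐ − rₚ)/(rₐ + rₚ) = 0.875, p = a(1 − e²) = 4e+10 · (1 − (0.875)²) ≈ 9.375e+09 m
(c) With a = (rₚ + rₐ)/2 = 4e+10 m, vₐ = √(GM (2/rₐ − 1/a)) = √(3.982e+20 · (2/7.5e+10 − 1/4e+10)) m/s ≈ 2.576e+04 m/s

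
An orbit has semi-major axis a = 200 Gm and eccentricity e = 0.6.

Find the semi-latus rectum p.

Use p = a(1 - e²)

Convert to SI: a = 200 Gm = 2e+11 m.
p = a (1 − e²).
p = 2e+11 · (1 − (0.6)²) = 2e+11 · 0.64 ≈ 1.28e+11 m = 128 Gm.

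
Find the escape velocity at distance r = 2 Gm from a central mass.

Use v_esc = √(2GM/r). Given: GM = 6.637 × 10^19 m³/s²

Convert to SI: r = 2 Gm = 2e+09 m.
Escape velocity comes from setting total energy to zero: ½v² − GM/r = 0 ⇒ v_esc = √(2GM / r).
v_esc = √(2 · 6.637e+19 / 2e+09) m/s ≈ 2.576e+05 m/s = 257.6 km/s.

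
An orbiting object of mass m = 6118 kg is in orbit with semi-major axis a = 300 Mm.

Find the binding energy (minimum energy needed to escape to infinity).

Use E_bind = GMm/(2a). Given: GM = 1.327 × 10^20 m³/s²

Convert to SI: a = 300 Mm = 3e+08 m.
Total orbital energy is E = −GMm/(2a); binding energy is E_bind = −E = GMm/(2a).
E_bind = 1.327e+20 · 6118 / (2 · 3e+08) J ≈ 1.353e+15 J = 1.353 PJ.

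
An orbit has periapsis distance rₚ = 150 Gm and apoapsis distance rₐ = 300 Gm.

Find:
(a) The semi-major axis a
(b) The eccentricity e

Convert to SI: rₚ = 150 Gm = 1.5e+11 m; rₐ = 300 Gm = 3e+11 m.
(a) a = (rₚ + rₐ) / 2 = (1.5e+11 + 3e+11) / 2 ≈ 2.25e+11 m = 225 Gm.
(b) e = (rₐ − rₚ) / (rₐ + rₚ) = (3e+11 − 1.5e+11) / (3e+11 + 1.5e+11) ≈ 0.3333.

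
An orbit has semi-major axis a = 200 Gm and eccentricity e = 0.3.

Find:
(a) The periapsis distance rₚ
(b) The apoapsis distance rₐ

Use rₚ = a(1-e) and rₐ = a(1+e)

Convert to SI: a = 200 Gm = 2e+11 m.
(a) rₚ = a(1 − e) = 2e+11 · (1 − 0.3) = 2e+11 · 0.7 ≈ 1.4e+11 m = 140 Gm.
(b) rₐ = a(1 + e) = 2e+11 · (1 + 0.3) = 2e+11 · 1.3 ≈ 2.6e+11 m = 260 Gm.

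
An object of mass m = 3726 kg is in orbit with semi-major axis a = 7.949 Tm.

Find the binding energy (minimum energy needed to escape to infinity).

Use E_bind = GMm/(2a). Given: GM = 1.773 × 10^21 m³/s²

Convert to SI: a = 7.949 Tm = 7.949e+12 m.
Total orbital energy is E = −GMm/(2a); binding energy is E_bind = −E = GMm/(2a).
E_bind = 1.773e+21 · 3726 / (2 · 7.949e+12) J ≈ 4.155e+11 J = 415.5 GJ.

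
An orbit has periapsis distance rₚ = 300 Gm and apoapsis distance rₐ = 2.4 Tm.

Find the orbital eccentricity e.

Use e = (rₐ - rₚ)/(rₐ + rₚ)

Convert to SI: rₚ = 300 Gm = 3e+11 m; rₐ = 2.4 Tm = 2.4e+12 m.
e = (rₐ − rₚ) / (rₐ + rₚ).
e = (2.4e+12 − 3e+11) / (2.4e+12 + 3e+11) = 2.1e+12 / 2.7e+12 ≈ 0.7778.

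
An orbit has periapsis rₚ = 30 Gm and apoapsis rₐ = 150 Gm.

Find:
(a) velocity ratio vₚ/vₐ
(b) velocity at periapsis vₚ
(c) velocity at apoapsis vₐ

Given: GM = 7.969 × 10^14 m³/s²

Convert to SI: rₚ = 30 Gm = 3e+10 m; rₐ = 150 Gm = 1.5e+11 m.
(a) Conservation of angular momentum (rₚvₚ = rₐvₐ) gives vₚ/vₐ = rₐ/rₚ = 1.5e+11/3e+10 ≈ 5
(b) With a = (rₚ + rₐ)/2 = 9e+10 m, vₚ = √(GM (2/rₚ − 1/a)) = √(7.969e+14 · (2/3e+10 − 1/9e+10)) m/s ≈ 210.4 m/s
(c) With a = (rₚ + rₐ)/2 = 9e+10 m, vₐ = √(GM (2/rₐ − 1/a)) = √(7.969e+14 · (2/1.5e+11 − 1/9e+10)) m/s ≈ 42.08 m/s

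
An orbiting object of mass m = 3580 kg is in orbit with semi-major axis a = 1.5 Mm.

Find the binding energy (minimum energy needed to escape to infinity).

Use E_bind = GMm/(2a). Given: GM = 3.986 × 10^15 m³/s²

Convert to SI: a = 1.5 Mm = 1.5e+06 m.
Total orbital energy is E = −GMm/(2a); binding energy is E_bind = −E = GMm/(2a).
E_bind = 3.986e+15 · 3580 / (2 · 1.5e+06) J ≈ 4.757e+12 J = 4.757 TJ.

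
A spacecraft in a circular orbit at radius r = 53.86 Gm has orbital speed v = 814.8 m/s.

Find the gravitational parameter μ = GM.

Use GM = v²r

Convert to SI: r = 53.86 Gm = 5.386e+10 m.
For a circular orbit v² = GM/r, so GM = v² · r.
GM = (814.8)² · 5.386e+10 m³/s² ≈ 3.576e+16 m³/s² = 3.576 × 10^16 m³/s².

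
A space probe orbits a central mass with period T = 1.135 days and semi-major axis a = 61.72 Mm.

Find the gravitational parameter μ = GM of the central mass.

Convert to SI: T = 1.135 days = 98064 s; a = 61.72 Mm = 6.172e+07 m.
GM = 4π² · a³ / T².
GM = 4π² · (6.172e+07)³ / (98064)² m³/s² ≈ 9.652e+14 m³/s² = 9.652 × 10^14 m³/s².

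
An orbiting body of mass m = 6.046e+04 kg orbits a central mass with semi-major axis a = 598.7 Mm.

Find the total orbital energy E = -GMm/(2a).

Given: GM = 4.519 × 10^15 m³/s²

Convert to SI: a = 598.7 Mm = 5.987e+08 m.
E = −GMm / (2a).
E = −4.519e+15 · 6.046e+04 / (2 · 5.987e+08) J ≈ -2.282e+11 J = -228.2 GJ.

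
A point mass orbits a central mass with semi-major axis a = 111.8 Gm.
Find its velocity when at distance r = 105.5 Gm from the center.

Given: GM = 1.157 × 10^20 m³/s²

Convert to SI: a = 111.8 Gm = 1.118e+11 m; r = 105.5 Gm = 1.055e+11 m.
Vis-viva: v = √(GM · (2/r − 1/a)).
2/r − 1/a = 2/1.055e+11 − 1/1.118e+11 = 1.00128e-11 m⁻¹.
v = √(1.157e+20 · 1.00128e-11) m/s ≈ 3.404e+04 m/s = 34.04 km/s.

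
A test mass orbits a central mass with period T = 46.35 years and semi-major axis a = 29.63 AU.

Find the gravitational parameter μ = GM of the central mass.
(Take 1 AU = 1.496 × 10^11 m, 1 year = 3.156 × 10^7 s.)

Convert to SI: T = 46.35 years = 1.46281e+09 s; a = 29.63 AU = 4.43265e+12 m.
GM = 4π² · a³ / T².
GM = 4π² · (4.43265e+12)³ / (1.46281e+09)² m³/s² ≈ 1.607e+21 m³/s² = 1.607 × 10^21 m³/s².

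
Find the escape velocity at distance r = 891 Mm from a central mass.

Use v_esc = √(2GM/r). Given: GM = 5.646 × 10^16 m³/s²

Convert to SI: r = 891 Mm = 8.91e+08 m.
Escape velocity comes from setting total energy to zero: ½v² − GM/r = 0 ⇒ v_esc = √(2GM / r).
v_esc = √(2 · 5.646e+16 / 8.91e+08) m/s ≈ 1.126e+04 m/s = 11.26 km/s.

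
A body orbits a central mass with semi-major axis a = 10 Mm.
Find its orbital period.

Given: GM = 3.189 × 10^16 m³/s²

Convert to SI: a = 10 Mm = 1e+07 m.
Kepler's third law: T = 2π √(a³ / GM).
Substituting a = 1e+07 m and GM = 3.189e+16 m³/s²:
T = 2π √((1e+07)³ / 3.189e+16) s
T ≈ 1113 s = 18.54 minutes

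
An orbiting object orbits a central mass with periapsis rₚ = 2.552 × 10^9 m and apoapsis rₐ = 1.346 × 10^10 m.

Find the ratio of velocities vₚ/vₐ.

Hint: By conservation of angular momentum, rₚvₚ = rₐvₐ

Conservation of angular momentum gives rₚvₚ = rₐvₐ, so vₚ/vₐ = rₐ/rₚ.
vₚ/vₐ = 1.346e+10 / 2.552e+09 ≈ 5.274.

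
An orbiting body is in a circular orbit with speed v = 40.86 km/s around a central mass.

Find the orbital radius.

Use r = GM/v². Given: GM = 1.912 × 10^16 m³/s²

Convert to SI: v = 40.86 km/s = 40860 m/s.
For a circular orbit, v² = GM / r, so r = GM / v².
r = 1.912e+16 / (40860)² m ≈ 1.145e+07 m = 11.45 Mm.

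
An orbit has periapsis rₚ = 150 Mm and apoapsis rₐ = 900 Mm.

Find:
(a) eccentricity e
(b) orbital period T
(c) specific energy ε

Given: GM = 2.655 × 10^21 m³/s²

Convert to SI: rₚ = 150 Mm = 1.5e+08 m; rₐ = 900 Mm = 9e+08 m.
(a) e = (rₐ − rₚ)/(rₐ + rₚ) = (9e+08 − 1.5e+08)/(9e+08 + 1.5e+08) ≈ 0.7143
(b) With a = (rₚ + rₐ)/2 = 5.25e+08 m, T = 2π √(a³/GM) = 2π √((5.25e+08)³/2.655e+21) s ≈ 1467 s
(c) With a = (rₚ + rₐ)/2 = 5.25e+08 m, ε = −GM/(2a) = −2.655e+21/(2 · 5.25e+08) J/kg ≈ -2.529e+12 J/kg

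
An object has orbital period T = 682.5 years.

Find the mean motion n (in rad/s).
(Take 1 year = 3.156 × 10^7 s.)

Convert to SI: T = 682.5 years = 2.15397e+10 s.
n = 2π / T.
n = 2π / 2.15397e+10 s ≈ 2.917e-10 rad/s.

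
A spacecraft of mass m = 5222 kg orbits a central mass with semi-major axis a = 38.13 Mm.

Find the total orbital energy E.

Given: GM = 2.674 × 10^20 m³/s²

Convert to SI: a = 38.13 Mm = 3.813e+07 m.
E = −GMm / (2a).
E = −2.674e+20 · 5222 / (2 · 3.813e+07) J ≈ -1.831e+16 J = -18.31 PJ.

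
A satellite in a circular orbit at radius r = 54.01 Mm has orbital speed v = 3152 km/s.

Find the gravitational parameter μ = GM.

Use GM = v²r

Convert to SI: r = 54.01 Mm = 5.401e+07 m; v = 3152 km/s = 3.152e+06 m/s.
For a circular orbit v² = GM/r, so GM = v² · r.
GM = (3.152e+06)² · 5.401e+07 m³/s² ≈ 5.366e+20 m³/s² = 5.366 × 10^20 m³/s².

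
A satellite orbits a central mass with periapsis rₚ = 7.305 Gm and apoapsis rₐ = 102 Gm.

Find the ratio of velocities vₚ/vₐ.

Convert to SI: rₚ = 7.305 Gm = 7.305e+09 m; rₐ = 102 Gm = 1.02e+11 m.
Conservation of angular momentum gives rₚvₚ = rₐvₐ, so vₚ/vₐ = rₐ/rₚ.
vₚ/vₐ = 1.02e+11 / 7.305e+09 ≈ 13.96.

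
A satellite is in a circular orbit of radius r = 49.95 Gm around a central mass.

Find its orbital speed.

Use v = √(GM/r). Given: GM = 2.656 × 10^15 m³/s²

Convert to SI: r = 49.95 Gm = 4.995e+10 m.
For a circular orbit, gravity supplies the centripetal force, so v = √(GM / r).
v = √(2.656e+15 / 4.995e+10) m/s ≈ 230.6 m/s = 230.6 m/s.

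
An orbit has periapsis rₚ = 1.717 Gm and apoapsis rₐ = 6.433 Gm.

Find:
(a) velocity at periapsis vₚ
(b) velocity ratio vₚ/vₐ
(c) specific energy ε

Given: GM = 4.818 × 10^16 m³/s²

Convert to SI: rₚ = 1.717 Gm = 1.717e+09 m; rₐ = 6.433 Gm = 6.433e+09 m.
(a) With a = (rₚ + rₐ)/2 = 4.075e+09 m, vₚ = √(GM (2/rₚ − 1/a)) = √(4.818e+16 · (2/1.717e+09 − 1/4.075e+09)) m/s ≈ 6656 m/s
(b) Conservation of angular momentum (rₚvₚ = rₐvₐ) gives vₚ/vₐ = rₐ/rₚ = 6.433e+09/1.717e+09 ≈ 3.747
(c) With a = (rₚ + rₐ)/2 = 4.075e+09 m, ε = −GM/(2a) = −4.818e+16/(2 · 4.075e+09) J/kg ≈ -5.912e+06 J/kg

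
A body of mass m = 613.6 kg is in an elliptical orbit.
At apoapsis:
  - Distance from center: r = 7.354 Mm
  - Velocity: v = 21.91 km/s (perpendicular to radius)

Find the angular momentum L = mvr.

Convert to SI: r = 7.354 Mm = 7.354e+06 m; v = 21.91 km/s = 21910 m/s.
Since v is perpendicular to r, L = m · v · r.
L = 613.6 · 21910 · 7.354e+06 kg·m²/s ≈ 9.887e+13 kg·m²/s.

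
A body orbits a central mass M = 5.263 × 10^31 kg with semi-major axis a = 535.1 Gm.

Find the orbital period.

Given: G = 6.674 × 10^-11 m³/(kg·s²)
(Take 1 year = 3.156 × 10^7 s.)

Convert to SI: a = 535.1 Gm = 5.351e+11 m.
GM = G · M = 6.674e-11 · 5.263e+31 = 3.51253e+21 m³/s².
Kepler's third law: T = 2π √(a³ / GM).
Substituting a = 5.351e+11 m and GM = 3.51253e+21 m³/s²:
T = 2π √((5.351e+11)³ / 3.51253e+21) s
T ≈ 4.15e+07 s = 1.315 years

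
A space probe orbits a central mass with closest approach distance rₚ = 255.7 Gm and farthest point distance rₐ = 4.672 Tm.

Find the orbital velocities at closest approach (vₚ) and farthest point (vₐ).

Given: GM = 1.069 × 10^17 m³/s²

Convert to SI: rₚ = 255.7 Gm = 2.557e+11 m; rₐ = 4.672 Tm = 4.672e+12 m.
Use the vis-viva equation v² = GM(2/r − 1/a) with a = (rₚ + rₐ)/2 = (2.557e+11 + 4.672e+12)/2 = 2.46385e+12 m.
vₚ = √(GM · (2/rₚ − 1/a)) = √(1.069e+17 · (2/2.557e+11 − 1/2.46385e+12)) m/s ≈ 890.4 m/s = 890.4 m/s.
vₐ = √(GM · (2/rₐ − 1/a)) = √(1.069e+17 · (2/4.672e+12 − 1/2.46385e+12)) m/s ≈ 48.73 m/s = 48.73 m/s.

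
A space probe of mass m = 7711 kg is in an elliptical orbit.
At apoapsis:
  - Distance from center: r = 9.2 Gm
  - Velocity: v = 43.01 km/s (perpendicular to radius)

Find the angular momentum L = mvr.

Convert to SI: r = 9.2 Gm = 9.2e+09 m; v = 43.01 km/s = 43010 m/s.
Since v is perpendicular to r, L = m · v · r.
L = 7711 · 43010 · 9.2e+09 kg·m²/s ≈ 3.051e+18 kg·m²/s.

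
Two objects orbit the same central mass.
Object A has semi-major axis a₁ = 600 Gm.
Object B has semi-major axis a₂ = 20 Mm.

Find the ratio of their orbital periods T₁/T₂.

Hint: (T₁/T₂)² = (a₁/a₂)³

Convert to SI: a₁ = 600 Gm = 6e+11 m; a₂ = 20 Mm = 2e+07 m.
From Kepler's third law, (T₁/T₂)² = (a₁/a₂)³, so T₁/T₂ = (a₁/a₂)^(3/2).
a₁/a₂ = 6e+11 / 2e+07 = 30000.
T₁/T₂ = (30000)^(3/2) ≈ 5.196e+06.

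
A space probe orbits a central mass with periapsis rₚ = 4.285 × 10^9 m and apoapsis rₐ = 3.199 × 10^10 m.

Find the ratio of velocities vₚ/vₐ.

Conservation of angular momentum gives rₚvₚ = rₐvₐ, so vₚ/vₐ = rₐ/rₚ.
vₚ/vₐ = 3.199e+10 / 4.285e+09 ≈ 7.466.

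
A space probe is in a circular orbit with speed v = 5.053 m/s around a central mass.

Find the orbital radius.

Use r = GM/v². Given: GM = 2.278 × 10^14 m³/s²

For a circular orbit, v² = GM / r, so r = GM / v².
r = 2.278e+14 / (5.053)² m ≈ 8.922e+12 m = 8.922 Tm.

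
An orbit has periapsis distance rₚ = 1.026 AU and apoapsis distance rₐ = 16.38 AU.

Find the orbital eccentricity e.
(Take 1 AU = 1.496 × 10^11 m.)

Convert to SI: rₚ = 1.026 AU = 1.5349e+11 m; rₐ = 16.38 AU = 2.45045e+12 m.
e = (rₐ − rₚ) / (rₐ + rₚ).
e = (2.45045e+12 − 1.5349e+11) / (2.45045e+12 + 1.5349e+11) = 2.29696e+12 / 2.60394e+12 ≈ 0.8821.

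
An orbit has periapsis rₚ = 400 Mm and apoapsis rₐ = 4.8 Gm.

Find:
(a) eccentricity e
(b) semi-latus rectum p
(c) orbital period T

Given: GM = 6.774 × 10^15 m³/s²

Convert to SI: rₚ = 400 Mm = 4e+08 m; rₐ = 4.8 Gm = 4.8e+09 m.
(a) e = (rₐ − rₚ)/(rₐ + rₚ) = (4.8e+09 − 4e+08)/(4.8e+09 + 4e+08) ≈ 0.8462
(b) From a = (rₚ + rₐ)/2 = 2.6e+09 m and e = (rₐ − rₚ)/(rₐ + rₚ) = 0.846154, p = a(1 − e²) = 2.6e+09 · (1 − (0.846154)²) ≈ 7.385e+08 m
(c) With a = (rₚ + rₐ)/2 = 2.6e+09 m, T = 2π √(a³/GM) = 2π √((2.6e+09)³/6.774e+15) s ≈ 1.012e+07 s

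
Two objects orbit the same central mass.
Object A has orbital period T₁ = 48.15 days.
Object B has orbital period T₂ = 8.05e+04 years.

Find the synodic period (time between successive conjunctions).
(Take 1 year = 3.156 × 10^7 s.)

Convert to SI: T₁ = 48.15 days = 4.16016e+06 s; T₂ = 8.05e+04 years = 2.54058e+12 s.
T_syn = |T₁ · T₂ / (T₁ − T₂)|.
T_syn = |4.16016e+06 · 2.54058e+12 / (4.16016e+06 − 2.54058e+12)| s ≈ 4.16e+06 s = 48.15 days.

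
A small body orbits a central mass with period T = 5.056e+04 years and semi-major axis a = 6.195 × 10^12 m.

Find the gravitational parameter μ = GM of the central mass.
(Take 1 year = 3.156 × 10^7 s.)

Convert to SI: T = 5.056e+04 years = 1.59567e+12 s.
GM = 4π² · a³ / T².
GM = 4π² · (6.195e+12)³ / (1.59567e+12)² m³/s² ≈ 3.686e+15 m³/s² = 3.686 × 10^15 m³/s².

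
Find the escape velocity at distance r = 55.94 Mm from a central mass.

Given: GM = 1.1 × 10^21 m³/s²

Convert to SI: r = 55.94 Mm = 5.594e+07 m.
Escape velocity comes from setting total energy to zero: ½v² − GM/r = 0 ⇒ v_esc = √(2GM / r).
v_esc = √(2 · 1.1e+21 / 5.594e+07) m/s ≈ 6.271e+06 m/s = 6271 km/s.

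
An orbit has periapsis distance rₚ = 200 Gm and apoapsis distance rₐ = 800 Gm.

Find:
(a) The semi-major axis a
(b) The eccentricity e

Convert to SI: rₚ = 200 Gm = 2e+11 m; rₐ = 800 Gm = 8e+11 m.
(a) a = (rₚ + rₐ) / 2 = (2e+11 + 8e+11) / 2 ≈ 5e+11 m = 500 Gm.
(b) e = (rₐ − rₚ) / (rₐ + rₚ) = (8e+11 − 2e+11) / (8e+11 + 2e+11) ≈ 0.6.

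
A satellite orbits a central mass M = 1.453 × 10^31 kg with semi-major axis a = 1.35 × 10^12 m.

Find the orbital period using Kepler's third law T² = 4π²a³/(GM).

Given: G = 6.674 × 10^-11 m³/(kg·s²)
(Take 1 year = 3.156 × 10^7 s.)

GM = G · M = 6.674e-11 · 1.453e+31 = 9.69732e+20 m³/s².
Kepler's third law: T = 2π √(a³ / GM).
Substituting a = 1.35e+12 m and GM = 9.69732e+20 m³/s²:
T = 2π √((1.35e+12)³ / 9.69732e+20) s
T ≈ 3.165e+08 s = 10.03 years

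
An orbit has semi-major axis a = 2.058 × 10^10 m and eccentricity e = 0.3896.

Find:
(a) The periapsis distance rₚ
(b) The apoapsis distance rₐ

(a) rₚ = a(1 − e) = 2.058e+10 · (1 − 0.3896) = 2.058e+10 · 0.6104 ≈ 1.256e+10 m = 1.256 × 10^10 m.
(b) rₐ = a(1 + e) = 2.058e+10 · (1 + 0.3896) = 2.058e+10 · 1.3896 ≈ 2.86e+10 m = 2.86 × 10^10 m.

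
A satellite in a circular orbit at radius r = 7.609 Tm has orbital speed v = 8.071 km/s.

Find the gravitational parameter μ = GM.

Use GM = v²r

Convert to SI: r = 7.609 Tm = 7.609e+12 m; v = 8.071 km/s = 8071 m/s.
For a circular orbit v² = GM/r, so GM = v² · r.
GM = (8071)² · 7.609e+12 m³/s² ≈ 4.957e+20 m³/s² = 4.957 × 10^20 m³/s².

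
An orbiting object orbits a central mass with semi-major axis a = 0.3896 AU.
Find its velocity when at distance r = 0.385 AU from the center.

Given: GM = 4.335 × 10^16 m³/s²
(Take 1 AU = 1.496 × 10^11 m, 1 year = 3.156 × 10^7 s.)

Convert to SI: a = 0.3896 AU = 5.82842e+10 m; r = 0.385 AU = 5.7596e+10 m.
Vis-viva: v = √(GM · (2/r − 1/a)).
2/r − 1/a = 2/5.7596e+10 − 1/5.82842e+10 = 1.75673e-11 m⁻¹.
v = √(4.335e+16 · 1.75673e-11) m/s ≈ 872.7 m/s = 0.1841 AU/year.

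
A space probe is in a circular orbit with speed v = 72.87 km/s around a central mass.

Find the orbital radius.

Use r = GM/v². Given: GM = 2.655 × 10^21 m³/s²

Convert to SI: v = 72.87 km/s = 72870 m/s.
For a circular orbit, v² = GM / r, so r = GM / v².
r = 2.655e+21 / (72870)² m ≈ 5e+11 m = 500 Gm.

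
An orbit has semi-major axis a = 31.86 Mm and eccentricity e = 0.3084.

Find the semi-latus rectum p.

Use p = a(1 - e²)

Convert to SI: a = 31.86 Mm = 3.186e+07 m.
p = a (1 − e²).
p = 3.186e+07 · (1 − (0.3084)²) = 3.186e+07 · 0.904889 ≈ 2.883e+07 m = 28.83 Mm.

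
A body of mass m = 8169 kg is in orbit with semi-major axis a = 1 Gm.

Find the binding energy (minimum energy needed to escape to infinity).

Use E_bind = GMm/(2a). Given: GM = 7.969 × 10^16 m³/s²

Convert to SI: a = 1 Gm = 1e+09 m.
Total orbital energy is E = −GMm/(2a); binding energy is E_bind = −E = GMm/(2a).
E_bind = 7.969e+16 · 8169 / (2 · 1e+09) J ≈ 3.255e+11 J = 325.5 GJ.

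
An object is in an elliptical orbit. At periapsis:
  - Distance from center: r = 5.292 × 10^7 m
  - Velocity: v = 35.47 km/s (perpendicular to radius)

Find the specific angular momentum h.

Convert to SI: v = 35.47 km/s = 35470 m/s.
With v perpendicular to r, h = r · v.
h = 5.292e+07 · 35470 m²/s ≈ 1.877e+12 m²/s.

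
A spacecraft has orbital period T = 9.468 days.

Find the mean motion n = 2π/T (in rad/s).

Convert to SI: T = 9.468 days = 818035 s.
n = 2π / T.
n = 2π / 818035 s ≈ 7.681e-06 rad/s.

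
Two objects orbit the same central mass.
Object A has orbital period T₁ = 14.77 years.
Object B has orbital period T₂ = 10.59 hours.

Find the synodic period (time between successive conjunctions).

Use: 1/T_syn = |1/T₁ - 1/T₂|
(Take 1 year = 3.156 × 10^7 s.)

Convert to SI: T₁ = 14.77 years = 4.66141e+08 s; T₂ = 10.59 hours = 38124 s.
T_syn = |T₁ · T₂ / (T₁ − T₂)|.
T_syn = |4.66141e+08 · 38124 / (4.66141e+08 − 38124)| s ≈ 3.813e+04 s = 10.59 hours.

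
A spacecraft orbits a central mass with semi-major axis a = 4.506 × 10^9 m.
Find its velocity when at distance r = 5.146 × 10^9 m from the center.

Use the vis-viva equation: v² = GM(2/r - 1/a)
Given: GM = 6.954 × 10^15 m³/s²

Vis-viva: v = √(GM · (2/r − 1/a)).
2/r − 1/a = 2/5.146e+09 − 1/4.506e+09 = 1.66725e-10 m⁻¹.
v = √(6.954e+15 · 1.66725e-10) m/s ≈ 1077 m/s = 1.077 km/s.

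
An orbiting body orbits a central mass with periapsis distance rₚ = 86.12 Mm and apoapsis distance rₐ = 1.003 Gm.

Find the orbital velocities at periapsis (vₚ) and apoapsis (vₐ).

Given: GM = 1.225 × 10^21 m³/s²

Convert to SI: rₚ = 86.12 Mm = 8.612e+07 m; rₐ = 1.003 Gm = 1.003e+09 m.
Use the vis-viva equation v² = GM(2/r − 1/a) with a = (rₚ + rₐ)/2 = (8.612e+07 + 1.003e+09)/2 = 5.4456e+08 m.
vₚ = √(GM · (2/rₚ − 1/a)) = √(1.225e+21 · (2/8.612e+07 − 1/5.4456e+08)) m/s ≈ 5.119e+06 m/s = 5119 km/s.
vₐ = √(GM · (2/rₐ − 1/a)) = √(1.225e+21 · (2/1.003e+09 − 1/5.4456e+08)) m/s ≈ 4.395e+05 m/s = 439.5 km/s.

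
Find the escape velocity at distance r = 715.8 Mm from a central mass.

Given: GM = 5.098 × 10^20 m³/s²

Convert to SI: r = 715.8 Mm = 7.158e+08 m.
Escape velocity comes from setting total energy to zero: ½v² − GM/r = 0 ⇒ v_esc = √(2GM / r).
v_esc = √(2 · 5.098e+20 / 7.158e+08) m/s ≈ 1.193e+06 m/s = 1193 km/s.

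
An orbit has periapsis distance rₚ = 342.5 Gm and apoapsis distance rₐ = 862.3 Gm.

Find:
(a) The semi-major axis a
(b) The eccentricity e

Convert to SI: rₚ = 342.5 Gm = 3.425e+11 m; rₐ = 862.3 Gm = 8.623e+11 m.
(a) a = (rₚ + rₐ) / 2 = (3.425e+11 + 8.623e+11) / 2 ≈ 6.024e+11 m = 602.4 Gm.
(b) e = (rₐ − rₚ) / (rₐ + rₚ) = (8.623e+11 − 3.425e+11) / (8.623e+11 + 3.425e+11) ≈ 0.4314.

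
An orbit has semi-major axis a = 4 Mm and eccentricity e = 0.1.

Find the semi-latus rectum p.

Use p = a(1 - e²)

Convert to SI: a = 4 Mm = 4e+06 m.
p = a (1 − e²).
p = 4e+06 · (1 − (0.1)²) = 4e+06 · 0.99 ≈ 3.96e+06 m = 3.96 Mm.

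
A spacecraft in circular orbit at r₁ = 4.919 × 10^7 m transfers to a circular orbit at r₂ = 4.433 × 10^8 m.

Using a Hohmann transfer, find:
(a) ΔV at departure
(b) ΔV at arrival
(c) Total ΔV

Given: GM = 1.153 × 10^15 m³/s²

Transfer semi-major axis: a_t = (r₁ + r₂)/2 = (4.919e+07 + 4.433e+08)/2 = 2.46245e+08 m.
Circular speeds: v₁ = √(GM/r₁) = 4841.46 m/s, v₂ = √(GM/r₂) = 1612.75 m/s.
Transfer speeds (vis-viva v² = GM(2/r − 1/a_t)): v₁ᵗ = 6495.93 m/s, v₂ᵗ = 720.809 m/s.
(a) ΔV₁ = |v₁ᵗ − v₁| ≈ 1654 m/s = 1.654 km/s.
(b) ΔV₂ = |v₂ − v₂ᵗ| ≈ 891.9 m/s = 891.9 m/s.
(c) ΔV_total = ΔV₁ + ΔV₂ ≈ 2546 m/s = 2.546 km/s.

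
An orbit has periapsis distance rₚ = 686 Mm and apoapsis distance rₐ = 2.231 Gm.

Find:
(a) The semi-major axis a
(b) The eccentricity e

Convert to SI: rₚ = 686 Mm = 6.86e+08 m; rₐ = 2.231 Gm = 2.231e+09 m.
(a) a = (rₚ + rₐ) / 2 = (6.86e+08 + 2.231e+09) / 2 ≈ 1.458e+09 m = 1.458 Gm.
(b) e = (rₐ − rₚ) / (rₐ + rₚ) = (2.231e+09 − 6.86e+08) / (2.231e+09 + 6.86e+08) ≈ 0.5297.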